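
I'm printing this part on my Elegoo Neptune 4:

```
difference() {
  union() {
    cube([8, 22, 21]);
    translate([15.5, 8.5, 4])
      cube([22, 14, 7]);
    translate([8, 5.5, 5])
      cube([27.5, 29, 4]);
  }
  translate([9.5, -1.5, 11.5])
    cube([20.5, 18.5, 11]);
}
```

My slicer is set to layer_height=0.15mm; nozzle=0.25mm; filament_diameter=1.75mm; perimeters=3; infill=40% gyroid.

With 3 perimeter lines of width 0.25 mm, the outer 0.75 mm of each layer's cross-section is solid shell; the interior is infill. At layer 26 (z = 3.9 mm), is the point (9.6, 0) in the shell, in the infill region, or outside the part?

At z = 3.9 mm: the cube is present — its section is the full 8×22 rectangle; the cube at (15.5, 8.5) is absent (z outside [4, 11]); the cube at (8, 5.5) is not intersected at this z (z outside [5, 9]); Combining (union): only the 8×22 cube is present, so the union is just that shape — 1 connected region; the cube at (9.5, -1.5) is absent (z outside [11.5, 22.5]); After the difference (first − rest): none of the subtracted shapes is present at this height, so that combined region is unchanged — 1 connected region. Overall, the cross-section is a single solid region. The nearest boundary edge runs (0.00, 0.00)→(8.00, 0.00); distance from the point to it = 1.60 mm. The point is not inside any of the regions above, so it lies outside the cross-section (1.60 mm from the nearest boundary).

outside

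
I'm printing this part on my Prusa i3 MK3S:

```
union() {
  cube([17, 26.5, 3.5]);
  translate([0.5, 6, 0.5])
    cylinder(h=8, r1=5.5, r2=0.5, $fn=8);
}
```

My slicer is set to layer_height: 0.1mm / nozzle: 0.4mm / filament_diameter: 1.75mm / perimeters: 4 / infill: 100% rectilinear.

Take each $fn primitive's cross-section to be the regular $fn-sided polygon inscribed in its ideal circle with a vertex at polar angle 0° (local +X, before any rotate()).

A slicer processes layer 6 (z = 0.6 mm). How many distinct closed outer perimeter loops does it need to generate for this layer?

At z = 0.6 mm: the 17×26.5 cube contributes its full rectangle; the cone at (0.5, 6): at t=0.012 of its height the radius interpolates to r₁+(r₂−r₁)t = 5.438, giving a regular 8-gon of that circumradius; Taking the union: the regions partially overlap (shared area 47.15 mm²), so overlapping operands fuse into one piece — 1 connected region. The result has 1 disconnected region.

1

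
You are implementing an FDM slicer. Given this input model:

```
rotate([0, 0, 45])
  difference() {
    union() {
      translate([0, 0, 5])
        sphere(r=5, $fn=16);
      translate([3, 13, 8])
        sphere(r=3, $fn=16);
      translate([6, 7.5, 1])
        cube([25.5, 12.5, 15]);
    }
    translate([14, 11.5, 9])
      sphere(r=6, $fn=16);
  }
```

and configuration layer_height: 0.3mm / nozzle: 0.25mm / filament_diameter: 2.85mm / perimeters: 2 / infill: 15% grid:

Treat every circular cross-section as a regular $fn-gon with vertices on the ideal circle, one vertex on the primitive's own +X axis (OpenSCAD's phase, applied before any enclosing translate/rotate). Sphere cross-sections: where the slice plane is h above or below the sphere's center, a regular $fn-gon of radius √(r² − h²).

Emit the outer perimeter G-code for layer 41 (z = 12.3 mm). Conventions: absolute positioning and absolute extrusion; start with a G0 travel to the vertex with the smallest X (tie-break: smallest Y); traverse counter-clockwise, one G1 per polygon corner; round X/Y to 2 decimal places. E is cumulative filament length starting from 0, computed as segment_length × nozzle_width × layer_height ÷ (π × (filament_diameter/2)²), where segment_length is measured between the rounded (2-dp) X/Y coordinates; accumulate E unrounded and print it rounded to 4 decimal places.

G0 X-9.90 Y18.38 Z12.30
G1 X-1.06 Y9.55 E0.1469
G1 X2.57 Y13.18 E0.2072
G1 X1.77 Y13.02 E0.2168
G1 X-0.15 Y13.40 E0.2398
G1 X-1.78 Y14.49 E0.2629
G1 X-2.86 Y16.11 E0.2858
G1 X-3.24 Y18.03 E0.3088
G1 X-2.86 Y19.95 E0.3318
G1 X-1.78 Y21.57 E0.3547
G1 X-0.15 Y22.66 E0.3778
G1 X1.77 Y23.04 E0.4008
G1 X3.69 Y22.66 E0.4238
G1 X5.31 Y21.57 E0.4467
G1 X6.40 Y19.95 E0.4697
G1 X6.78 Y18.03 E0.4927
G1 X6.62 Y17.22 E0.5024
G1 X16.97 Y27.58 E0.6746
G1 X8.13 Y36.42 E0.8215
G1 X-9.90 Y18.38 E1.1214

At z = 12.3 mm: the sphere is not intersected at this z (|z−center|=7.300 > r=5); the sphere at (3, 13) does not reach this height (|z−center|=4.300 > r=3); the cube at (6, 7.5) is present — its section is the full 25.5×12.5 rectangle; Combining (union): only the 25.5×12.5 cube at (6, 7.5) is present, so the union is just that shape — 1 connected region; the sphere at (14, 11.5): section is a regular 16-gon, circumradius = √(r²−h²) = √(6²−3.3²) = 5.011; Taking the first minus the rest: starting from the result so far, the r=6 sphere at (14, 11.5) partially overlaps it — only the 73.13 mm² overlap (of its 76.87 mm²) is removed, clipping the outline — 1 connected region; (whole slice rotated 45° about Z — lengths, areas and connectivity unchanged). The outline is a single polygon with 19 vertices. Extrusion per mm of travel: 0.25 × 0.3 / (π × 1.425²) = 0.011757. Accumulating E over each segment gives final E = 1.1214.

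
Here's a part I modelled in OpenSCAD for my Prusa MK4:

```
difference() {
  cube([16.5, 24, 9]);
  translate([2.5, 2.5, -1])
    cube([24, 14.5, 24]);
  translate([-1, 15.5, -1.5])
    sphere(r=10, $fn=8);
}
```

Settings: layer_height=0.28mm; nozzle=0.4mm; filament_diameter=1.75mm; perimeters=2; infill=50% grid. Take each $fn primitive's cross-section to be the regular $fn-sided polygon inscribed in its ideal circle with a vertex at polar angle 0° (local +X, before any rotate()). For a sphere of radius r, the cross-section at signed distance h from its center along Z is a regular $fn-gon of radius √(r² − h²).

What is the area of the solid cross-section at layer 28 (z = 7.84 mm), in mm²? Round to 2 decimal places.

181.69 mm²

At z = 7.84 mm: the cube (footprint 16.5×24) is included at this height (area 396.00 mm²); the cube at (2.5, 2.5) (footprint 24×14.5) is included at this height (area 348.00 mm²); the r=10 sphere at (-1, 15.5) slices to a regular 8-gon of circumradius 3.573 (√(r²−h²) with h=9.34 from center) (area = (8/2)·3.573²·sin(360°/8) = 36.10 mm²); Subtracting the remaining from the first: starting from the 16.5×24 cube (396.00 mm²), the 24×14.5 cube at (2.5, 2.5) partially overlaps it — only the 203.00 mm² overlap (of its 348.00 mm²) is removed, clipping the outline; the r=10 sphere at (-1, 15.5) partially overlaps it — only the 11.31 mm² overlap (of its 36.10 mm²) is removed, clipping the outline — area = 181.69 mm². Overall, the cross-section has 2 separate islands. Net area = 181.69 mm².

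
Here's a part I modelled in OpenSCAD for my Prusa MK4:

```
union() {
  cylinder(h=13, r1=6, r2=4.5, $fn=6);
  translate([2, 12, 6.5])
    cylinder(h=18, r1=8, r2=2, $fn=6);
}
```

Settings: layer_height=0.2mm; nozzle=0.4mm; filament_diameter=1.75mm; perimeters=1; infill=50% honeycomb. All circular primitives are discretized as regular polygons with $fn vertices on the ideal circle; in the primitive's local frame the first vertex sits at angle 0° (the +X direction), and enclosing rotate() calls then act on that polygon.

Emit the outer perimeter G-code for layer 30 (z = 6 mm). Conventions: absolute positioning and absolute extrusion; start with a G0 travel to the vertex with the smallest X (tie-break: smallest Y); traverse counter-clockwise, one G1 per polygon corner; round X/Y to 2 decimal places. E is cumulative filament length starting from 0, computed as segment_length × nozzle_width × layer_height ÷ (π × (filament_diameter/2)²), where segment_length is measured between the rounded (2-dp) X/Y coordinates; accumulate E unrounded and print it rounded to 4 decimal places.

G0 X-5.31 Y0.00 Z6.00
G1 X-2.65 Y-4.60 E0.1767
G1 X2.65 Y-4.60 E0.3530
G1 X5.31 Y0.00 E0.5297
G1 X2.65 Y4.60 E0.7065
G1 X-2.65 Y4.60 E0.8828
G1 X-5.31 Y0.00 E1.0595

At z = 6 mm: the cone (r1=6→r2=4.5) has section circumradius 5.308 here — a regular 6-gon; the cone at (2, 12) is absent (z outside [6.5, 24.5]); Merging all regions: only the cone is present, so the union is just that shape — 1 connected region. The outline is a single polygon with 6 vertices. Extrusion per mm of travel: 0.4 × 0.2 / (π × 0.875²) = 0.033260. Accumulating E over each segment gives final E = 1.0595.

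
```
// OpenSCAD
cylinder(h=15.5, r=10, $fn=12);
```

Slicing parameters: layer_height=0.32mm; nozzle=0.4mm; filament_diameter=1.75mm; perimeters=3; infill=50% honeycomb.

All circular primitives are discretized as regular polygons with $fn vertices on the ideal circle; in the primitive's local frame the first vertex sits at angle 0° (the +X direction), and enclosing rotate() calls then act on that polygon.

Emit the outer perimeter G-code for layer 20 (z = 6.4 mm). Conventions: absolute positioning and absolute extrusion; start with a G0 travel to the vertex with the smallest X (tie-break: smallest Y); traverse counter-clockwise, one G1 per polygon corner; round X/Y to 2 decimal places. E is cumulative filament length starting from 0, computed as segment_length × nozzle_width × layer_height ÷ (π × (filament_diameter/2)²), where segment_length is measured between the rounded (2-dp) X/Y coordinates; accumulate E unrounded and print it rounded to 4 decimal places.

G0 X-10.00 Y0.00 Z6.40
G1 X-8.66 Y-5.00 E0.2755
G1 X-5.00 Y-8.66 E0.5509
G1 X0.00 Y-10.00 E0.8264
G1 X5.00 Y-8.66 E1.1019
G1 X8.66 Y-5.00 E1.3773
G1 X10.00 Y0.00 E1.6528
G1 X8.66 Y5.00 E1.9283
G1 X5.00 Y8.66 E2.2037
G1 X0.00 Y10.00 E2.4792
G1 X-5.00 Y8.66 E2.7546
G1 X-8.66 Y5.00 E3.0301
G1 X-10.00 Y0.00 E3.3056

At z = 6.4 mm: the r=10 cylinder gives a regular 12-gon of circumradius 10 (constant along its height). The outline is a single polygon with 12 vertices. Extrusion per mm of travel: 0.4 × 0.32 / (π × 0.875²) = 0.053216. Accumulating E over each segment gives final E = 3.3056.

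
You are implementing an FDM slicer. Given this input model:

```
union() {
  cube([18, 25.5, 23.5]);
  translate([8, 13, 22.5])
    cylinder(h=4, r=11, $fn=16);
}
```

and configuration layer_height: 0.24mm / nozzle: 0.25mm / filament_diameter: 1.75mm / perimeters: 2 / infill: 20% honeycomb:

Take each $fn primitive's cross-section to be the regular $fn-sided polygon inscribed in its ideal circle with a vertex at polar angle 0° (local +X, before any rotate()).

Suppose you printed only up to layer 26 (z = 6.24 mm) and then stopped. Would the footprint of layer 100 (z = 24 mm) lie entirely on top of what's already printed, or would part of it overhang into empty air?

Compare the two slices. At z = 6.24: the cube (footprint 18×25.5) is included at this height (area 459.00 mm²); the cylinder at (8, 13) is absent (z outside [22.5, 26.5]); Combining (union): only the 18×25.5 cube is present, so the union is just that shape — area = 459.00 mm². At z = 24: the cube is not intersected at this z (z outside [0, 23.5]); the r=11 cylinder at (8, 13) contributes a regular 16-gon of circumradius 11 (area = (16/2)·11.000²·sin(360°/16) = 370.44 mm²); Merging all regions: only the r=11 cylinder at (8, 13) is present, so the union is just that shape — area = 370.44 mm². Checking containment: at z = 24 the cross-section extends beyond the z = 6.24 cross-section by about 33.67 mm².

part overhangs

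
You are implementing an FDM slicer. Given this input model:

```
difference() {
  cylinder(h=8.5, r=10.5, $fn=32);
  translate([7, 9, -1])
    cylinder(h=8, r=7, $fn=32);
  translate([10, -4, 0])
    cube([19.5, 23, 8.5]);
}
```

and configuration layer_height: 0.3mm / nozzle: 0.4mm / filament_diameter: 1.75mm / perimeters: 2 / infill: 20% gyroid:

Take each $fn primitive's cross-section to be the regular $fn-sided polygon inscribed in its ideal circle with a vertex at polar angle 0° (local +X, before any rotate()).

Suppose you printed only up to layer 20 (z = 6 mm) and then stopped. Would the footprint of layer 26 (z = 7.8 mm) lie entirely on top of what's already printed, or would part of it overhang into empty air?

part overhangs

Compare the two slices. At z = 6: the cylinder: section is a regular 32-gon, circumradius r=10.5 (area = (32/2)·10.500²·sin(360°/32) = 344.14 mm²); the r=7 cylinder at (7, 9) contributes a regular 32-gon of circumradius 7 (area = (32/2)·7.000²·sin(360°/32) = 152.95 mm²); the 19.5×23 cube at (10, -4) contributes its full rectangle (area 448.50 mm²); After the difference (first − rest): starting from the r=10.5 cylinder (344.14 mm²), the r=7 cylinder at (7, 9) partially overlaps it — only the 53.48 mm² overlap (of its 152.95 mm²) is removed, clipping the outline; the 19.5×23 cube at (10, -4) partially overlaps it — only the 1.91 mm² overlap (of its 448.50 mm²) is removed, clipping the outline — area = 288.74 mm². At z = 7.8: the r=10.5 cylinder contributes a regular 32-gon of circumradius 10.5 (area = (32/2)·10.500²·sin(360°/32) = 344.14 mm²); the cylinder at (7, 9) does not reach this height (z outside [-1, 7]); the 19.5×23 cube at (10, -4) contributes its full rectangle (area 448.50 mm²); Subtracting the remaining from the first: starting from the r=10.5 cylinder (344.14 mm²), the 19.5×23 cube at (10, -4) partially overlaps it — only the 1.93 mm² overlap (of its 448.50 mm²) is removed, clipping the outline — area = 342.21 mm². Checking containment: at z = 7.8 the cross-section extends beyond the z = 6 cross-section by about 53.47 mm².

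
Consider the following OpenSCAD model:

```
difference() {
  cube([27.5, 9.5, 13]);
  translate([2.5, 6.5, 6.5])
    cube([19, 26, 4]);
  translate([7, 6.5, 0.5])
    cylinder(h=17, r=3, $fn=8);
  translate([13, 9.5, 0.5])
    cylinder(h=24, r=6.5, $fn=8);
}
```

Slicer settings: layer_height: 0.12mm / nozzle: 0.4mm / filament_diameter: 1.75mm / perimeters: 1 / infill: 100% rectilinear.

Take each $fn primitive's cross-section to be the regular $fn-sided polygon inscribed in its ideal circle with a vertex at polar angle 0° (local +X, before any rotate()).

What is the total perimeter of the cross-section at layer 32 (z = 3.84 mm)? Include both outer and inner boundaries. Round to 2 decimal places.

86.48 mm

At z = 3.84 mm: the 27.5×9.5 cube contributes its full rectangle (perimeter 74.00 mm); the cube at (2.5, 6.5) is not intersected at this z (z outside [6.5, 10.5]); the r=3 cylinder at (7, 6.5) contributes a regular 8-gon of circumradius 3 (perimeter = 2·8·3.000·sin(180°/8) = 18.37 mm); the cylinder at (13, 9.5): section is a regular 8-gon, circumradius r=6.5 (perimeter = 2·8·6.500·sin(180°/8) = 39.80 mm); After the difference (first − rest): starting from the 27.5×9.5 cube, the r=3 cylinder at (7, 6.5) lies inside it touching the edge (removes its full 25.46 mm²); the r=6.5 cylinder at (13, 9.5) partially overlaps it — only the 51.09 mm² overlap (of its 119.50 mm²) is removed, clipping the outline — boundary = 86.48 mm. Overall, the cross-section is a single solid region. Total boundary length (outer) = 86.48 mm.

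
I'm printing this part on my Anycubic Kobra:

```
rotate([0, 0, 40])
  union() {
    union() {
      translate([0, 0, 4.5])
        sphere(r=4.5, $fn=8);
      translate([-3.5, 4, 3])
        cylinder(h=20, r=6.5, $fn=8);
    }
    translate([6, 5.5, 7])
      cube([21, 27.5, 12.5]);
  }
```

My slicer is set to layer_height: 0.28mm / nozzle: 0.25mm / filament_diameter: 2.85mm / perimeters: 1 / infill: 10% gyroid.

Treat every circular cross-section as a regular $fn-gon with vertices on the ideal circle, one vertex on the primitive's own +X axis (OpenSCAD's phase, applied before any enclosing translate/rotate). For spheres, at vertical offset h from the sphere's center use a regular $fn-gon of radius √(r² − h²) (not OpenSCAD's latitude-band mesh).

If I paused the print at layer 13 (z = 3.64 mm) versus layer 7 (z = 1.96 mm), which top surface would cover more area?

Layer 13 (z = 3.64): the sphere: section is a regular 8-gon, circumradius = √(r²−h²) = √(4.5²−0.86²) = 4.417 (area = (8/2)·4.417²·sin(360°/8) = 55.18 mm²); the r=6.5 cylinder at (-3.5, 4) contributes a regular 8-gon of circumradius 6.5 (area = (8/2)·6.500²·sin(360°/8) = 119.50 mm²); Taking the union: the regions partially overlap — summed areas 174.68 mm² minus the doubly-counted overlap 30.18 mm² gives 144.51 mm² — area = 144.51 mm²; the cube at (6, 5.5) is not intersected at this z (z outside [7, 19.5]); Merging all regions: only that combined region is present, so the union is just that shape — area = 144.51 mm²; (rotated 40° about Z; rotation is an isometry so areas/perimeters/island counts are preserved). So its area = 144.51 mm². Layer 7 (z = 1.96): the r=4.5 sphere slices to a regular 8-gon of circumradius 3.715 (√(r²−h²) with h=2.54 from center) (area = (8/2)·3.715²·sin(360°/8) = 39.03 mm²); the cylinder at (-3.5, 4) does not reach this height (z outside [3, 23]); Taking the union: only the r=4.5 sphere is present, so the union is just that shape — area = 39.03 mm²; the cube at (6, 5.5) is not intersected at this z (z outside [7, 19.5]); Combining (union): only the result so far is present, so the union is just that shape — area = 39.03 mm²; (rotated 40° about Z; rotation is an isometry so areas/perimeters/island counts are preserved). So its area = 39.03 mm². Layer 13 is larger (144.51 vs 39.03 mm²).

layer 13 (z = 3.64 mm)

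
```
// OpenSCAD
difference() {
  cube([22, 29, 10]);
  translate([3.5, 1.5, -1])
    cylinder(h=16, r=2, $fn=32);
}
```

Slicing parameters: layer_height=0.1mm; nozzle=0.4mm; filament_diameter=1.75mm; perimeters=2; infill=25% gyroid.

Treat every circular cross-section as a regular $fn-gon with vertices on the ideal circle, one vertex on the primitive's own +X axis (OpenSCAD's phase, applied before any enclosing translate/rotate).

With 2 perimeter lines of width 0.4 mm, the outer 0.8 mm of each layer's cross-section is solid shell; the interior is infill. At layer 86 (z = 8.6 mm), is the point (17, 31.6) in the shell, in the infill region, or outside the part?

At z = 8.6 mm: the cube (footprint 22×29) is included at this height; the r=2 cylinder at (3.5, 1.5) gives a regular 32-gon of circumradius 2 (constant along its height); After the difference (first − rest): starting from the 22×29 cube, the r=2 cylinder at (3.5, 1.5) partially overlaps it — only the 11.60 mm² overlap (of its 12.49 mm²) is removed, clipping the outline — 1 connected region. Overall, the cross-section is a single solid region. The nearest boundary edge runs (0.00, 29.00)→(22.00, 29.00); distance from the point to it = 2.60 mm. The point is not inside any of the regions above, so it lies outside the cross-section (2.60 mm from the nearest boundary).

outside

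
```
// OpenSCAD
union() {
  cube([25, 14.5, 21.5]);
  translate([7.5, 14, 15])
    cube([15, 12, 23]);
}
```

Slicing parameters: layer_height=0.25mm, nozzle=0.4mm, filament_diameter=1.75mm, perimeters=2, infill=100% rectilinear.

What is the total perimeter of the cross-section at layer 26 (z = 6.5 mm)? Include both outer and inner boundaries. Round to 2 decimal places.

At z = 6.5 mm: the 25×14.5 cube contributes its full rectangle (perimeter 79.00 mm); the cube at (7.5, 14) does not reach this height (z outside [15, 38]); Taking the union: only the 25×14.5 cube is present, so the union is just that shape — boundary = 79.00 mm. Overall, the cross-section is a single solid region. Total boundary length (outer) = 79.00 mm.

79.00 mm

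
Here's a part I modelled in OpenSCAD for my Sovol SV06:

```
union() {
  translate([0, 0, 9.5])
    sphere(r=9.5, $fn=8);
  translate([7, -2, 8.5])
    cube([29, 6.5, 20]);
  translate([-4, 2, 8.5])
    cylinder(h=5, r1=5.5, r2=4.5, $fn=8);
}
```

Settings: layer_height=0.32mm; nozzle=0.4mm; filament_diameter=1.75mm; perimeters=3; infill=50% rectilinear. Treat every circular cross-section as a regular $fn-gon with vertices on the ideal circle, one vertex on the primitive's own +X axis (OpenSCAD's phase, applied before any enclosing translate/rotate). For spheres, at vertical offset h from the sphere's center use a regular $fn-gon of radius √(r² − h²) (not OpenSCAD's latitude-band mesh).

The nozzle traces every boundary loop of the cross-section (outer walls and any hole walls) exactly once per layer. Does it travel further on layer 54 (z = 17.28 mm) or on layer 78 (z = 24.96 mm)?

Layer 54 (z = 17.28): the r=9.5 sphere contributes a regular 8-gon of circumradius √(9.5²−7.78²) = 5.452 (perimeter = 2·8·5.452·sin(180°/8) = 33.38 mm); the 29×6.5 cube at (7, -2) contributes its full rectangle (perimeter 71.00 mm); the cone at (-4, 2) does not reach this height (z outside [8.5, 13.5]); Combining (union): the 2 present regions are separate (no shared area or edge), so areas and boundary lengths simply add and each stays a separate island — boundary = 104.38 mm. So its perimeter = 104.38 mm. Layer 78 (z = 24.96): the sphere does not reach this height (|z−center|=15.460 > r=9.5); the cube at (7, -2) is present — its section is the full 29×6.5 rectangle (perimeter 71.00 mm); the cone at (-4, 2) is not intersected at this z (z outside [8.5, 13.5]); Merging all regions: only the 29×6.5 cube at (7, -2) is present, so the union is just that shape — boundary = 71.00 mm. So its perimeter = 71.00 mm. Layer 54 is larger (104.38 vs 71.00 mm).

layer 54 (z = 17.28 mm)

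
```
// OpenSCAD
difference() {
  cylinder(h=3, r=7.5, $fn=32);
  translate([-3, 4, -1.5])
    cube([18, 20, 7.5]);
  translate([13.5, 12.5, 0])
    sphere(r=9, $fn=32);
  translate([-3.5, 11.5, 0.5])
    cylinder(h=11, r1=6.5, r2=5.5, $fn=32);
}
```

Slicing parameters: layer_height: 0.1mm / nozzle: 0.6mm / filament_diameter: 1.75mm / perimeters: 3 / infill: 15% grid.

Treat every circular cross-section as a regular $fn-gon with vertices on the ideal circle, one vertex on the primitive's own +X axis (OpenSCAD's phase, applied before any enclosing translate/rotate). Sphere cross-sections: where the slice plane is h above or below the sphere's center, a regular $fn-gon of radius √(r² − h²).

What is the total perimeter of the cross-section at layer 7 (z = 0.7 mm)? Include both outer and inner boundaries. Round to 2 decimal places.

At z = 0.7 mm: the r=7.5 cylinder contributes a regular 32-gon of circumradius 7.5 (perimeter = 2·32·7.500·sin(180°/32) = 47.05 mm); the cube at (-3, 4) (footprint 18×20) is included at this height (perimeter 76.00 mm); the r=9 sphere at (13.5, 12.5) slices to a regular 32-gon of circumradius 8.973 (√(r²−h²) with h=0.7 from center) (perimeter = 2·32·8.973·sin(180°/32) = 56.29 mm); the cone at (-3.5, 11.5) (r1=6.5→r2=5.5) has section circumradius 6.482 here — a regular 32-gon (perimeter = 2·32·6.482·sin(180°/32) = 40.66 mm); Subtracting the remaining from the first: starting from the r=7.5 cylinder, the 18×20 cube at (-3, 4) partially overlaps it — only the 25.30 mm² overlap (of its 360.00 mm²) is removed, clipping the outline; the r=9 sphere at (13.5, 12.5) misses the remaining region (no effect); the cone at (-3.5, 11.5) partially overlaps it — only the 2.44 mm² overlap (of its 131.14 mm²) is removed, clipping the outline — boundary = 46.36 mm. Overall, the cross-section is a single solid region. Total boundary length (outer) = 46.36 mm.

46.36 mm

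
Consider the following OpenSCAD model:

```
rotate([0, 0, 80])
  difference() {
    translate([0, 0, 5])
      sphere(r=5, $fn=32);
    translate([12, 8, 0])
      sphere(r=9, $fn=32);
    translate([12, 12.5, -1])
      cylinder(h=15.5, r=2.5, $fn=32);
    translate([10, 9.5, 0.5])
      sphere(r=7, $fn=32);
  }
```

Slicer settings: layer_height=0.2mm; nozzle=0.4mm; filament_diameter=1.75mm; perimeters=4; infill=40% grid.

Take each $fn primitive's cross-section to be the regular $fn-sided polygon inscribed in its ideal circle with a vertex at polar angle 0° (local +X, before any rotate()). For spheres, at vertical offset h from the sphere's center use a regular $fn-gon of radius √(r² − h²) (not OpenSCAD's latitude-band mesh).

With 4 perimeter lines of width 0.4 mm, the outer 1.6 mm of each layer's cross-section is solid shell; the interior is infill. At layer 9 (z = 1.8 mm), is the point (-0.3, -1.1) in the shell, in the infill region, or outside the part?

At z = 1.8 mm: the sphere: section is a regular 32-gon, circumradius = √(r²−h²) = √(5²−3.2²) = 3.842; the r=9 sphere at (12, 8) contributes a regular 32-gon of circumradius √(9²−1.8²) = 8.818; the cylinder at (12, 12.5): section is a regular 32-gon, circumradius r=2.5; the sphere at (10, 9.5): section is a regular 32-gon, circumradius = √(r²−h²) = √(7²−1.3²) = 6.878; Taking the first minus the rest: starting from the r=5 sphere, the r=9 sphere at (12, 8) misses the remaining region (no effect); the r=2.5 cylinder at (12, 12.5) misses the remaining region (no effect); the r=7 sphere at (10, 9.5) misses the remaining region (no effect) — 1 connected region; (rotated 80° about Z; rotation is an isometry so areas/perimeters/island counts are preserved). Overall, the cross-section is a single solid region. Undo the 80° rotation: the query point maps to (-1.135, 0.104) in the un-rotated model frame. The nearest boundary edge runs (-3.84, 0.00)→(-3.77, 0.75); distance from the point to it = 2.68 mm. The point is inside the cross-section and 2.68 mm from the nearest boundary — more than the 1.6 mm shell width (4 × 0.4), so it's in the infill interior.

infill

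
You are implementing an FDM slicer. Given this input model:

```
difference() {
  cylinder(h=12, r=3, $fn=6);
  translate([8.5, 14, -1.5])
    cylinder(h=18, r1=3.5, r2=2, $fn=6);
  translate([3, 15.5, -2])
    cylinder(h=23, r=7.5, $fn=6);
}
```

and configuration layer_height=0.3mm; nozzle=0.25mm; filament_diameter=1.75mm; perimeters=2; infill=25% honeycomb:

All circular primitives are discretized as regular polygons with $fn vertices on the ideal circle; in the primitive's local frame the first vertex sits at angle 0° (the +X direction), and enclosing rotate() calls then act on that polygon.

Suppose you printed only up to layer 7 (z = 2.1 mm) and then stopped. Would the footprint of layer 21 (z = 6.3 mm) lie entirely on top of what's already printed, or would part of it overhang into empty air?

Compare the two slices. At z = 2.1: the cylinder: section is a regular 6-gon, circumradius r=3 (area = (6/2)·3.000²·sin(360°/6) = 23.38 mm²); the cone at (8.5, 14): at t=0.200 of its height the radius interpolates to r₁+(r₂−r₁)t = 3.200, giving a regular 6-gon of that circumradius (area = (6/2)·3.200²·sin(360°/6) = 26.60 mm²); the cylinder at (3, 15.5): section is a regular 6-gon, circumradius r=7.5 (area = (6/2)·7.500²·sin(360°/6) = 146.14 mm²); After the difference (first − rest): starting from the r=3 cylinder (23.38 mm²), the cone at (8.5, 14) misses the remaining region (no effect); the r=7.5 cylinder at (3, 15.5) misses the remaining region (no effect) — area = 23.38 mm². At z = 6.3: the r=3 cylinder gives a regular 6-gon of circumradius 3 (constant along its height) (area = (6/2)·3.000²·sin(360°/6) = 23.38 mm²); the cone at (8.5, 14) contributes a regular 6-gon of circumradius 2.850 (interpolated between r1=3.5 and r2=2 at t=0.433) (area = (6/2)·2.850²·sin(360°/6) = 21.10 mm²); the cylinder at (3, 15.5): section is a regular 6-gon, circumradius r=7.5 (area = (6/2)·7.500²·sin(360°/6) = 146.14 mm²); Taking the first minus the rest: starting from the r=3 cylinder (23.38 mm²), the cone at (8.5, 14) misses the remaining region (no effect); the r=7.5 cylinder at (3, 15.5) misses the remaining region (no effect) — area = 23.38 mm². Checking containment: the cross-section at z = 6.3 is a subset of the cross-section at z = 2.1.

entirely on top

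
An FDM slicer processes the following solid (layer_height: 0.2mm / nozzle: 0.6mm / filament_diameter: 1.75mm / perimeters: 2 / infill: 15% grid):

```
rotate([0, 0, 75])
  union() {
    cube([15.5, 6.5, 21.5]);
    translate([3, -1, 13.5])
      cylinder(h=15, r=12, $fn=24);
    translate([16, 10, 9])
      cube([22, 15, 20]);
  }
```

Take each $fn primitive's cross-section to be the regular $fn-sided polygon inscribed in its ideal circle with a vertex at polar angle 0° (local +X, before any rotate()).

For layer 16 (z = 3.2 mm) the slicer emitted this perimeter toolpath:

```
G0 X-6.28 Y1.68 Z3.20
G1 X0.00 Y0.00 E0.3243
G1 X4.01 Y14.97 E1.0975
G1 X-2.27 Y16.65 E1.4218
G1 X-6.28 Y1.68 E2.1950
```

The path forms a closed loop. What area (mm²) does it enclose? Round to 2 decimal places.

100.75 mm²

Apply the shoelace formula to the sequence of (X, Y) vertices; enclosed area = 100.75 mm².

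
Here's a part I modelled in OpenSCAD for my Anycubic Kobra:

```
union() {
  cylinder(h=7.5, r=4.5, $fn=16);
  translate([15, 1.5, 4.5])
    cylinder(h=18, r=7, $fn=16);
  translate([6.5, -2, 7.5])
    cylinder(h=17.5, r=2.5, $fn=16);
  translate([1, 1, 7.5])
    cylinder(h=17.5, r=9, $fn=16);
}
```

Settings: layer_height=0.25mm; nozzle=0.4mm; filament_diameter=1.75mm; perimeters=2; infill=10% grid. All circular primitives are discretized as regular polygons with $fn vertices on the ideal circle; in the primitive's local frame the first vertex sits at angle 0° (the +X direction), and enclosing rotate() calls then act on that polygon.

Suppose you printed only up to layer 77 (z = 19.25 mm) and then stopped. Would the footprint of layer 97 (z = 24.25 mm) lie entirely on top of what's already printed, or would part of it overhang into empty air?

entirely on top

Compare the two slices. At z = 19.25: the cylinder is absent (z outside [0, 7.5]); the r=7 cylinder at (15, 1.5) contributes a regular 16-gon of circumradius 7 (area = (16/2)·7.000²·sin(360°/16) = 150.01 mm²); the r=2.5 cylinder at (6.5, -2) contributes a regular 16-gon of circumradius 2.5 (area = (16/2)·2.500²·sin(360°/16) = 19.13 mm²); the cylinder at (1, 1): section is a regular 16-gon, circumradius r=9 (area = (16/2)·9.000²·sin(360°/16) = 247.98 mm²); Combining (union): the regions partially overlap — summed areas 417.12 mm² minus the doubly-counted overlap 27.89 mm² gives 389.24 mm² — area = 389.24 mm². At z = 24.25: the cylinder is absent (z outside [0, 7.5]); the cylinder at (15, 1.5) is absent (z outside [4.5, 22.5]); the r=2.5 cylinder at (6.5, -2) contributes a regular 16-gon of circumradius 2.5 (area = (16/2)·2.500²·sin(360°/16) = 19.13 mm²); the r=9 cylinder at (1, 1) gives a regular 16-gon of circumradius 9 (constant along its height) (area = (16/2)·9.000²·sin(360°/16) = 247.98 mm²); Taking the union: the r=2.5 cylinder at (6.5, -2) lies entirely inside the r=9 cylinder at (1, 1), so the union is just the r=9 cylinder at (1, 1) — area = 247.98 mm². Checking containment: the cross-section at z = 24.25 is a subset of the cross-section at z = 19.25.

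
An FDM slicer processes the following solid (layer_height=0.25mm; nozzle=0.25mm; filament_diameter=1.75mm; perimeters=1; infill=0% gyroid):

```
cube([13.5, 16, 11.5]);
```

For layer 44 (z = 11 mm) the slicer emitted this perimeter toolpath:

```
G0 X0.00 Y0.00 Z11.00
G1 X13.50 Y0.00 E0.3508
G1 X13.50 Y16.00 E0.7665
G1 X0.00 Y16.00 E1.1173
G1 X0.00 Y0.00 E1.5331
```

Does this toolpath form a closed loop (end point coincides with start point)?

yes

Start point (G0): (0.00, 0.00). End point (last G1): the path returns to the start — closed.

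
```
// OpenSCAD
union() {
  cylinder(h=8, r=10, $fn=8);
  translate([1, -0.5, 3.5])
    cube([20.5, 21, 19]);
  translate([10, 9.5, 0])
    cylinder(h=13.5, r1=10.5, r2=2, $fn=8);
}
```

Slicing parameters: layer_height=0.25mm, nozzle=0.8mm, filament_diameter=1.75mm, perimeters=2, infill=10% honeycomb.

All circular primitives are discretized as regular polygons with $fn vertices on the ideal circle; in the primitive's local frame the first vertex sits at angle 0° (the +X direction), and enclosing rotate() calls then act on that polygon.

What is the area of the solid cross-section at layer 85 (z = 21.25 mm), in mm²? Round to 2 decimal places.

430.50 mm²

At z = 21.25 mm: the cylinder does not reach this height (z outside [0, 8]); the cube at (1, -0.5) (footprint 20.5×21) is included at this height (area 430.50 mm²); the cone at (10, 9.5) does not reach this height (z outside [0, 13.5]); Combining (union): only the 20.5×21 cube at (1, -0.5) is present, so the union is just that shape — area = 430.50 mm². Overall, the cross-section is a single solid region. Net area = 430.50 mm².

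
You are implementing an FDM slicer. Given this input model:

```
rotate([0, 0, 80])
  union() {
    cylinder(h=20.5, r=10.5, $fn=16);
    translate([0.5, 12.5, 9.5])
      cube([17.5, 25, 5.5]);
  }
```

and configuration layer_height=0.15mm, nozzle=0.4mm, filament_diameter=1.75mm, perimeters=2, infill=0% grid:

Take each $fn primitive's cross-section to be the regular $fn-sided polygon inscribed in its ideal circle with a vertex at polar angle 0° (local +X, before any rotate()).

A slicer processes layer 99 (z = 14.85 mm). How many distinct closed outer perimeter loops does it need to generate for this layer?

2

At z = 14.85 mm: the cylinder: section is a regular 16-gon, circumradius r=10.5; the cube at (0.5, 12.5) (footprint 17.5×25) is included at this height; Taking the union: the 2 present regions are separate (no shared area or edge), so areas and boundary lengths simply add and each stays a separate island — 2 connected regions; (rotated 80° about Z; rotation is an isometry so areas/perimeters/island counts are preserved). The result has 2 disconnected regions.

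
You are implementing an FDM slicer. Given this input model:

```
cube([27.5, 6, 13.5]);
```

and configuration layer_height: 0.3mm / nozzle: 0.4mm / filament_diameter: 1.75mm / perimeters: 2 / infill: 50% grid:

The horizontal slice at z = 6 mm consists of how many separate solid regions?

At z = 6 mm: the 27.5×6 cube contributes its full rectangle. The result has 1 disconnected region.

1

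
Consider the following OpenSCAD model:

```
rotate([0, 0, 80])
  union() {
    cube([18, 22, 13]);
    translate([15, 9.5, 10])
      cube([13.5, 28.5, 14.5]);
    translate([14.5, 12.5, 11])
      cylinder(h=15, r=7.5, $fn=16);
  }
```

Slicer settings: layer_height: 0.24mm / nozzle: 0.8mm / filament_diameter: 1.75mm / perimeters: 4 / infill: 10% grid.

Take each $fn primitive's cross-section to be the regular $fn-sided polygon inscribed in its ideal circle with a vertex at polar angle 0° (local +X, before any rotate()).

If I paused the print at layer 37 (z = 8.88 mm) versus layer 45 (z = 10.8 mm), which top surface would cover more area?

Layer 37 (z = 8.88): the cube (footprint 18×22) is included at this height (area 396.00 mm²); the cube at (15, 9.5) is absent (z outside [10, 24.5]); the cylinder at (14.5, 12.5) is absent (z outside [11, 26]); Taking the union: only the 18×22 cube is present, so the union is just that shape — area = 396.00 mm²; (whole slice rotated 80° about Z — lengths, areas and connectivity unchanged). So its area = 396.00 mm². Layer 45 (z = 10.8): the cube (footprint 18×22) is included at this height (area 396.00 mm²); the cube at (15, 9.5) (footprint 13.5×28.5) is included at this height (area 384.75 mm²); the cylinder at (14.5, 12.5) is absent (z outside [11, 26]); Combining (union): the regions partially overlap — summed areas 780.75 mm² minus the doubly-counted overlap 37.50 mm² gives 743.25 mm² — area = 743.25 mm²; (rotated 80° about Z; rotation is an isometry so areas/perimeters/island counts are preserved). So its area = 743.25 mm². Layer 45 is larger (743.25 vs 396.00 mm²).

layer 45 (z = 10.8 mm)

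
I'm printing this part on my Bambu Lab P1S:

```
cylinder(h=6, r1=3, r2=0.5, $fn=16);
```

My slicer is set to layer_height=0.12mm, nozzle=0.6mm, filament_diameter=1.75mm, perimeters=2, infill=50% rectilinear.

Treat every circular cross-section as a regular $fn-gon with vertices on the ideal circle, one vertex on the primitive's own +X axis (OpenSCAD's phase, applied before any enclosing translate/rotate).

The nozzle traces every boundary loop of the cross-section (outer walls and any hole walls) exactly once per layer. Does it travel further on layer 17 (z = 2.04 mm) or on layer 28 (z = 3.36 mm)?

Layer 17 (z = 2.04): the cone (r1=3→r2=0.5) has section circumradius 2.150 here — a regular 16-gon (perimeter = 2·16·2.150·sin(180°/16) = 13.42 mm). So its perimeter = 13.42 mm. Layer 28 (z = 3.36): the cone (r1=3→r2=0.5) has section circumradius 1.600 here — a regular 16-gon (perimeter = 2·16·1.600·sin(180°/16) = 9.99 mm). So its perimeter = 9.99 mm. Layer 17 is larger (13.42 vs 9.99 mm).

layer 17 (z = 2.04 mm)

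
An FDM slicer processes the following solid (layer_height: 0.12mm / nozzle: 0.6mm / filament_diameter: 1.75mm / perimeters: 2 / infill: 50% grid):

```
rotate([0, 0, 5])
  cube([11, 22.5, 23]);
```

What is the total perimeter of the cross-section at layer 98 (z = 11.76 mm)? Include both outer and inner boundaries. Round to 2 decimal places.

67.00 mm

At z = 11.76 mm: the cube is present — its section is the full 11×22.5 rectangle (perimeter 67.00 mm); (rotated 5° about Z; rotation is an isometry so areas/perimeters/island counts are preserved). Overall, the cross-section is a single solid region. Total boundary length (outer) = 67.00 mm.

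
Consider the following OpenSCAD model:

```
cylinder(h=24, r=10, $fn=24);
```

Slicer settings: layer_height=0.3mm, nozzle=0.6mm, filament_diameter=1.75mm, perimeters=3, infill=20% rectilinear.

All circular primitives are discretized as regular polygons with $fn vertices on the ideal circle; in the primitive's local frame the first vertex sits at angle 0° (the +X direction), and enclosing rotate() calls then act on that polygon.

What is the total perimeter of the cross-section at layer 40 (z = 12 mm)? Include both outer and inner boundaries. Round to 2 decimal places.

At z = 12 mm: the r=10 cylinder gives a regular 24-gon of circumradius 10 (constant along its height) (perimeter = 2·24·10.000·sin(180°/24) = 62.65 mm). Overall, the cross-section is a single solid region. Total boundary length (outer) = 62.65 mm.

62.65 mm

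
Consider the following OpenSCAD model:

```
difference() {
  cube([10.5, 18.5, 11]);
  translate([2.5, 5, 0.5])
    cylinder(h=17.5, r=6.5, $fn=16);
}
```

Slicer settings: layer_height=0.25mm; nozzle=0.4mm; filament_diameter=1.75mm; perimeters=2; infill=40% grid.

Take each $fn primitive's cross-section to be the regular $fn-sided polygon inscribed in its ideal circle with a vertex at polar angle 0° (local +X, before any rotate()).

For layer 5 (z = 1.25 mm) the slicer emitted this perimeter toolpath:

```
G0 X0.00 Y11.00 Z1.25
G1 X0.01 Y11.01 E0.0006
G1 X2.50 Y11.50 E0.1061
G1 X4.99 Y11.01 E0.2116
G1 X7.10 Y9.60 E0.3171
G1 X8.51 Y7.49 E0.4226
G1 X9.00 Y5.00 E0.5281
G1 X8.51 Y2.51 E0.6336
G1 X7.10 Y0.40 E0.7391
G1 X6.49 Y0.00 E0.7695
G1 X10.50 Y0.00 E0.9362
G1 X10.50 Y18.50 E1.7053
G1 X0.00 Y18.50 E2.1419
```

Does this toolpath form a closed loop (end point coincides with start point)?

no

Start point (G0): (0.00, 11.00). End point (last G1): the path does not return to the start — open.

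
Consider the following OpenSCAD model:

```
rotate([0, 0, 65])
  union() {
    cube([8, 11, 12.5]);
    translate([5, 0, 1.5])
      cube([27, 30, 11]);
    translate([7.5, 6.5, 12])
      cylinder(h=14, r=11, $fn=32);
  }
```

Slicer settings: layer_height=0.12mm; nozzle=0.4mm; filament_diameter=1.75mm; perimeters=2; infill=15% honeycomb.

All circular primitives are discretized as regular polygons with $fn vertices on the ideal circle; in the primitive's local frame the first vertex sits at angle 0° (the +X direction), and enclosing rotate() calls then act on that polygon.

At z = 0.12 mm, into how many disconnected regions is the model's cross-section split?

At z = 0.12 mm: the cube is present — its section is the full 8×11 rectangle; the cube at (5, 0) does not reach this height (z outside [1.5, 12.5]); the cylinder at (7.5, 6.5) does not reach this height (z outside [12, 26]); Taking the union: only the 8×11 cube is present, so the union is just that shape — 1 connected region; (rotated 65° about Z; rotation is an isometry so areas/perimeters/island counts are preserved). The result has 1 disconnected region.

1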